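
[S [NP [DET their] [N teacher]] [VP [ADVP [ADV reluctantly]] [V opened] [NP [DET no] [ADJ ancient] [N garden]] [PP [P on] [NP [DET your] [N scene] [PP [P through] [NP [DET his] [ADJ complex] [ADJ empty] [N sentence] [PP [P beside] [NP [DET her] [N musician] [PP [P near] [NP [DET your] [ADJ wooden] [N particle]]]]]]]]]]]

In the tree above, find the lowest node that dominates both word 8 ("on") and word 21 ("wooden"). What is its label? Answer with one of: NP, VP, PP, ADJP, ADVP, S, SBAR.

PP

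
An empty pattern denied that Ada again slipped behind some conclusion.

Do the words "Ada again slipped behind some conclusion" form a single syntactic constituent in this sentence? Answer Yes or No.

These words form the whole clause headed by "slipped", so yes — one constituent.

Yes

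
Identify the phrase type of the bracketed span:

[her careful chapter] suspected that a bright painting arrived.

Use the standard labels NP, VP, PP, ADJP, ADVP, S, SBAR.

NP

The span is built around the noun "chapter" — a noun phrase (NP).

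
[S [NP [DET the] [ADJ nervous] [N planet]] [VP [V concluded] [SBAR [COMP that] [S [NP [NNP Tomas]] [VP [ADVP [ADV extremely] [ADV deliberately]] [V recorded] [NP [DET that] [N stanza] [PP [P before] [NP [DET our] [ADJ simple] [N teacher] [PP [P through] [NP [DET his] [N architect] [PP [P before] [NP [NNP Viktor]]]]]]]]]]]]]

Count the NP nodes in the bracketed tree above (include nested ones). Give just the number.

Listing each NP by its span: [NP the nervous planet]; [NP Tomas]; [NP that stanza before our simple teacher through his architect before Viktor]; [NP our simple teacher through his architect before Viktor]; [NP his architect before Viktor]; [NP Viktor] — that makes 6.

6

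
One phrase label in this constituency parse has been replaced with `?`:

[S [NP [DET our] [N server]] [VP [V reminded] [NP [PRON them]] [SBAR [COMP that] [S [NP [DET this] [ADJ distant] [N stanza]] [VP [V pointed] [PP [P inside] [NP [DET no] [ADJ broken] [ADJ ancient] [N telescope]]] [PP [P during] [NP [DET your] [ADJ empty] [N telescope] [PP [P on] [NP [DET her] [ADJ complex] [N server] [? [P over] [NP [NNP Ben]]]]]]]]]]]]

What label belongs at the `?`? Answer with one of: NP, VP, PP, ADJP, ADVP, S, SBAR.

Looking at what the `?` directly dominates — P 'over', NP — this is a prepositional phrase (PP).

PP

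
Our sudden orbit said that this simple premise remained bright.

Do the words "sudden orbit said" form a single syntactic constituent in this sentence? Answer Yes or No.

No

The smallest constituent containing the whole sequence is the clause [S our sudden orbit said that this simple premise remained bright], but the sequence is only part of it — it straddles the boundary between noun phrase "our sudden orbit" and verb phrase "said that this simple premise remained bright".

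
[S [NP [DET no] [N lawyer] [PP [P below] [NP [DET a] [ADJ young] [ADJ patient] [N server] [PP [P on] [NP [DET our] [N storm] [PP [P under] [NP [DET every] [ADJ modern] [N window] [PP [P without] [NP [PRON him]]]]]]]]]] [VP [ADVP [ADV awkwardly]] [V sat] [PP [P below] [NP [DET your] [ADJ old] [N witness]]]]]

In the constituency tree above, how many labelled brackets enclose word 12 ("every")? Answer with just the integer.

9

Path from the root down to the word: S → NP → PP → NP → PP → NP → PP → NP → DET. That is 9 enclosing brackets.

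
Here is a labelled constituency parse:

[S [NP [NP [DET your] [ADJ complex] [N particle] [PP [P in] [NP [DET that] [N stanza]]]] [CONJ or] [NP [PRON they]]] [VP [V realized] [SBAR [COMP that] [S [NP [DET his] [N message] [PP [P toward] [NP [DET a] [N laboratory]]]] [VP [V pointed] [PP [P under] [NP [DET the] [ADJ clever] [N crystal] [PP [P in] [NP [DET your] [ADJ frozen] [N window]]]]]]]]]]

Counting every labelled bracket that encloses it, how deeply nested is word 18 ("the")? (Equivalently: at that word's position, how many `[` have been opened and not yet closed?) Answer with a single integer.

8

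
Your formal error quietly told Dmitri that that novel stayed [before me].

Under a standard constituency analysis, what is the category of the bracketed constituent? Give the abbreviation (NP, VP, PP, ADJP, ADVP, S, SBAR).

PP

"before" is the head of the bracketed span, so the span is a prepositional phrase: PP.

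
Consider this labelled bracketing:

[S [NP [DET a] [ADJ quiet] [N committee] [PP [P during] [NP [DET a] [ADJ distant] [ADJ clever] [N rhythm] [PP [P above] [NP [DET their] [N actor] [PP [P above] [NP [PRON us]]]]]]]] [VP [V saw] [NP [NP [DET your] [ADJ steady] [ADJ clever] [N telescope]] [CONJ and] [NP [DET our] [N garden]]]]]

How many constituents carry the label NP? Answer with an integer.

The NP constituents are: [NP a quiet committee during a distant clever rhythm above their actor above us]; [NP a distant clever rhythm above their actor above us]; [NP their actor above us]; [NP us]; [NP your steady clever telescope and our garden]; [NP your steady clever telescope] …. Total: 7.

7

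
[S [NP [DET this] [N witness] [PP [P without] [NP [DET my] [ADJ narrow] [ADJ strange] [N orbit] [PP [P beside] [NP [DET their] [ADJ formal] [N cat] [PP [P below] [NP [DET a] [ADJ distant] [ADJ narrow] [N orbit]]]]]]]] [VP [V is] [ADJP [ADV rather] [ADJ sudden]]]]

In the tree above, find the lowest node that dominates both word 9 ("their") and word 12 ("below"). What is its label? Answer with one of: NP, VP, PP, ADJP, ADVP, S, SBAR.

Both words fall inside [NP their formal cat below a distant narrow orbit] (words 9–16), and no smaller constituent contains them both. Label: NP.

NP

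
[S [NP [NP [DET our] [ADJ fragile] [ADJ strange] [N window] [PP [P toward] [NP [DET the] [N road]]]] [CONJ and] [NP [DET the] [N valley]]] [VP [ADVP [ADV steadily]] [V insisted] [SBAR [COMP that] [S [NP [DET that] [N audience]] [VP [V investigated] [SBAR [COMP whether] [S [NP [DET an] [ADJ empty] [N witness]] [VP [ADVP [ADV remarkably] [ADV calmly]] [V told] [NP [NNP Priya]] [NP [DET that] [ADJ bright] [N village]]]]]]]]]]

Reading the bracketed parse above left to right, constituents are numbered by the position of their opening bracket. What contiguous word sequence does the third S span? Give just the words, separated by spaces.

In left-to-right order the S constituents are "our fragile strange window toward the road and the valley steadily insisted that that audience investigated whether an empty witness remarkably calmly told Priya that bright village"; "that audience investigated whether an empty witness remarkably calmly told Priya that bright village"; "an empty witness remarkably calmly told Priya that bright village". Number 3 is "an empty witness remarkably calmly told Priya that bright village".

an empty witness remarkably calmly told Priya that bright village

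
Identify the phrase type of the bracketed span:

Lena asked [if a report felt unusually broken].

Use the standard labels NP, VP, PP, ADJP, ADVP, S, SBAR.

The span is built around the complementizer "if" — a subordinate clause (SBAR).

SBAR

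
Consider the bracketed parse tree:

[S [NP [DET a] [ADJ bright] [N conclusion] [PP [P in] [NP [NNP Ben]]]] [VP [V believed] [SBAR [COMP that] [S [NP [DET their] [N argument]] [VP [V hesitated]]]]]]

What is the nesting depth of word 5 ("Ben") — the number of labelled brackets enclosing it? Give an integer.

5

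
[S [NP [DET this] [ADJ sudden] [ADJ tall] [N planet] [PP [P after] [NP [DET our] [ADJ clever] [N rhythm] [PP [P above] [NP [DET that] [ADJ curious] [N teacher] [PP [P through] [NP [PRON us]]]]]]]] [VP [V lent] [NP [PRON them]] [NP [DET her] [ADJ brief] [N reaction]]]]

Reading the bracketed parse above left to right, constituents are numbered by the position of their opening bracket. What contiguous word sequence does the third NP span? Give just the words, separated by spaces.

Opening `[NP` markers occur at word positions 1, 6, 10, 14, 16, 17; the third of these opens the constituent [NP that curious teacher through us].

that curious teacher through us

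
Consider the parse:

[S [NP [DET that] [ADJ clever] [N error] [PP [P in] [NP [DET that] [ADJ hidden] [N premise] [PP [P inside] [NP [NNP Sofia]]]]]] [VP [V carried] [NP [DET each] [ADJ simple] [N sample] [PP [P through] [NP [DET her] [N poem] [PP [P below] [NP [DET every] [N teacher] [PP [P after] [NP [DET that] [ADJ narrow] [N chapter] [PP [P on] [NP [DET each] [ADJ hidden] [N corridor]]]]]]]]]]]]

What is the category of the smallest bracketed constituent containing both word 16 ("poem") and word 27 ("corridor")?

NP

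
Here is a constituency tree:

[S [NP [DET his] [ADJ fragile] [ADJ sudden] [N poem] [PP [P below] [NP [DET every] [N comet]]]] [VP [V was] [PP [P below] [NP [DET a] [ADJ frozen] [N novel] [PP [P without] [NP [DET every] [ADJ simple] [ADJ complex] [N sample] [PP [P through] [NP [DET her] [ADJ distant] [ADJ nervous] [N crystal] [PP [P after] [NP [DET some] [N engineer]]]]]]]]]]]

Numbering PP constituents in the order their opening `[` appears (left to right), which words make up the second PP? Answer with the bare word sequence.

below a frozen novel without every simple complex sample through her distant nervous crystal after some engineer

In left-to-right order the PP constituents are "below every comet"; "below a frozen novel without every simple complex sample through her distant nervous crystal after some engineer"; "without every simple complex sample through her distant nervous crystal after some engineer"; "through her distant nervous crystal after some engineer"; "after some engineer". Number 2 is "below a frozen novel without every simple complex sample through her distant nervous crystal after some engineer".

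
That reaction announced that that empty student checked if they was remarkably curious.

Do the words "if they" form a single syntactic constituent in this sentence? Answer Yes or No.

No

"if" belongs to the complementizer "if" while "they" belongs to the clause "they was remarkably curious"; a span that runs across that boundary is not a single phrase.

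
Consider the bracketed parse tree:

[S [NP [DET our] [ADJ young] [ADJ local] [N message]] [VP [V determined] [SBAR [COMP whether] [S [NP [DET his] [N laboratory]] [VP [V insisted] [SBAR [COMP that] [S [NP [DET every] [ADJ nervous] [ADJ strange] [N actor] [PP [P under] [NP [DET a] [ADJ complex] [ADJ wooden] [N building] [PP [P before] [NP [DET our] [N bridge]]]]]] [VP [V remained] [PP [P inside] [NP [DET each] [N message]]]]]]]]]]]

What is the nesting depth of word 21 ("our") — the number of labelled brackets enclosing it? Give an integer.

13

Path from the root down to the word: S → VP → SBAR → S → VP → SBAR → S → NP → PP → NP → PP → NP → DET. That is 13 enclosing brackets.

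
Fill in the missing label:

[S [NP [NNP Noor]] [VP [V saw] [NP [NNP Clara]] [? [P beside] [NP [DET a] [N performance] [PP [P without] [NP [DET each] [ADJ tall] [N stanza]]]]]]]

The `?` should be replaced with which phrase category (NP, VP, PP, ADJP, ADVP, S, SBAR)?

Looking at what the `?` directly dominates — P 'beside', NP — this is a prepositional phrase (PP).

PP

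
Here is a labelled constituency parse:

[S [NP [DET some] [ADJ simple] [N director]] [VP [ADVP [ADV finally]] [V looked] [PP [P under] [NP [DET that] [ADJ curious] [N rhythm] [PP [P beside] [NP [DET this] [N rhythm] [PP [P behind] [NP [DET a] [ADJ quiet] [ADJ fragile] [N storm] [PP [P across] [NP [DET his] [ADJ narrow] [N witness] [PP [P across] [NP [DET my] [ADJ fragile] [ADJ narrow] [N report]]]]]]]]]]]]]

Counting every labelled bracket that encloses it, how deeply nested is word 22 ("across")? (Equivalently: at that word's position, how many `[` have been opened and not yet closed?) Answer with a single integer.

Counting open brackets not yet closed at "across": [S [VP [PP [NP [PP [NP [PP [NP [PP [NP [PP [P = 12.

12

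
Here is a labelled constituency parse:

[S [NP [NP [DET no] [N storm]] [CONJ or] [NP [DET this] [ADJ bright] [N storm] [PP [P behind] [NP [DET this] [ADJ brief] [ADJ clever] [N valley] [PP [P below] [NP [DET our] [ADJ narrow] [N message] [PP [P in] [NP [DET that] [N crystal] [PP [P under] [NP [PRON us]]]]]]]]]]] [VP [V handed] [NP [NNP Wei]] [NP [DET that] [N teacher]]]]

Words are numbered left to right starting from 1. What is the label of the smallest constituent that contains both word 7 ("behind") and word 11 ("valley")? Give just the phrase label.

PP

Both words fall inside [PP behind this brief clever valley below our narrow message in that crystal under us] (words 7–20), and no smaller constituent contains them both. Label: PP.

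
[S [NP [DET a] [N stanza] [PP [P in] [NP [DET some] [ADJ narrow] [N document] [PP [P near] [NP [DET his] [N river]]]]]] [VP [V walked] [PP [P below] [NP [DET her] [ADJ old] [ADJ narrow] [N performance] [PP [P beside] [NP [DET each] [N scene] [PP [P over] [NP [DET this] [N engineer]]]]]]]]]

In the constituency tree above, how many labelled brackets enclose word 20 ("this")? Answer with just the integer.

9

Path from the root down to the word: S → VP → PP → NP → PP → NP → PP → NP → DET. That is 9 enclosing brackets.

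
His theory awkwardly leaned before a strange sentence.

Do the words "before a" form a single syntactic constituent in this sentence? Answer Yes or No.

"before" belongs to the preposition "before" while "a" belongs to the noun phrase "a strange sentence"; a span that runs across that boundary is not a single phrase.

No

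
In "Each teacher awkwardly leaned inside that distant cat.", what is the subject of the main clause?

each teacher

The subject of the main clause is the NP immediately before the verb "leaned": "each teacher".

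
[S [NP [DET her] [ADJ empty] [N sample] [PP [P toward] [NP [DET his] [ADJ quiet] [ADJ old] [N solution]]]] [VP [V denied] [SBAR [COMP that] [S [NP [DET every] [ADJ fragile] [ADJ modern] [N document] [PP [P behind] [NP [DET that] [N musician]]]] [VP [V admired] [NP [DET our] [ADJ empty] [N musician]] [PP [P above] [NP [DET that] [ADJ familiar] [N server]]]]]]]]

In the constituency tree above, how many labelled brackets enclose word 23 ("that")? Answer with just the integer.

8

Counting open brackets not yet closed at "that": [S [VP [SBAR [S [VP [PP [NP [DET = 8.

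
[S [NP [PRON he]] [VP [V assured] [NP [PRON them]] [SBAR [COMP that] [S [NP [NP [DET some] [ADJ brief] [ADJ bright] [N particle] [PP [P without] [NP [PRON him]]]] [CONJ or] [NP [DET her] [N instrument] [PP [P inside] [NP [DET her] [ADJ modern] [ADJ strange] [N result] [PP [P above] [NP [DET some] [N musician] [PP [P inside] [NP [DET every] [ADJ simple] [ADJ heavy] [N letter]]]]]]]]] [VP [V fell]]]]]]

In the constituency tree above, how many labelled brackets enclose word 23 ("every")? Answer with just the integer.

Counting open brackets not yet closed at "every": [S [VP [SBAR [S [NP [NP [PP [NP [PP [NP [PP [NP [DET = 13.

13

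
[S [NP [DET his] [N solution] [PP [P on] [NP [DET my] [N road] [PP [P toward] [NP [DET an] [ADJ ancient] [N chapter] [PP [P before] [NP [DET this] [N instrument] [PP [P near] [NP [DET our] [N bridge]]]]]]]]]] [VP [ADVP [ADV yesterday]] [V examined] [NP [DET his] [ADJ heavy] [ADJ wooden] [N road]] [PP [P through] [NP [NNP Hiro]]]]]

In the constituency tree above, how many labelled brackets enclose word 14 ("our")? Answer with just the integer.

Path from the root down to the word: S → NP → PP → NP → PP → NP → PP → NP → PP → NP → DET. That is 11 enclosing brackets.

11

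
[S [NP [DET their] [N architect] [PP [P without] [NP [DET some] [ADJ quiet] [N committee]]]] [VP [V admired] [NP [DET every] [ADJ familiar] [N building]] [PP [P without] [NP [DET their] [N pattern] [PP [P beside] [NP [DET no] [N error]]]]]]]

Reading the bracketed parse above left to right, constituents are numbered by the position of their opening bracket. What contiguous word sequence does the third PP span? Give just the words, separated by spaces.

beside no error

Opening `[PP` markers occur at word positions 3, 11, 14; the third of these opens the constituent [PP beside no error].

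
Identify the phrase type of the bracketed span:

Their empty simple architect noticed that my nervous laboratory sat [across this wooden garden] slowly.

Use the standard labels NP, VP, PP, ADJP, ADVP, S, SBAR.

PP

The bracketed span "across this wooden garden" is headed by "across", making it a prepositional phrase (PP).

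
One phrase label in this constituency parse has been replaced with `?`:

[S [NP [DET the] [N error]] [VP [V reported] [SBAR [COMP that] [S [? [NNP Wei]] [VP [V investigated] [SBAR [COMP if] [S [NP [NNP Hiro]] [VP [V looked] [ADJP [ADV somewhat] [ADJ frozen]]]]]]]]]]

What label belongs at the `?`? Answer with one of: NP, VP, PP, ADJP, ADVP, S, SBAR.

NP

Looking at what the `?` directly dominates — NNP 'Wei' — this is a noun phrase (NP).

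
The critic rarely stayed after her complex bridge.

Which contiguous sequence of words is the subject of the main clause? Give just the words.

the critic

The subject of the main clause is the NP immediately before the verb "stayed": "the critic".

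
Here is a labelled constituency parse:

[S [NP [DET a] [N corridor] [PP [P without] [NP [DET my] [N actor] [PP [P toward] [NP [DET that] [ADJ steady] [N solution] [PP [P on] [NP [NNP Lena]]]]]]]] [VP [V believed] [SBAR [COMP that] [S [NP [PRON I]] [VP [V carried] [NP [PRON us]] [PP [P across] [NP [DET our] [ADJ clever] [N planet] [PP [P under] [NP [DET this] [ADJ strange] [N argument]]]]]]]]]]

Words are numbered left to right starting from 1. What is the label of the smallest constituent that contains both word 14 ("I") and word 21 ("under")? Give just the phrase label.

S

The smallest bracket enclosing both words is [S I carried us across our clever planet under this strange argument], so the label is S.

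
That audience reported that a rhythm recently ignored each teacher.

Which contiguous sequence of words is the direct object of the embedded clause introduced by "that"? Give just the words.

each teacher

"ignored" heads the VP of the embedded clause introduced by "that", and "each teacher" is its direct object.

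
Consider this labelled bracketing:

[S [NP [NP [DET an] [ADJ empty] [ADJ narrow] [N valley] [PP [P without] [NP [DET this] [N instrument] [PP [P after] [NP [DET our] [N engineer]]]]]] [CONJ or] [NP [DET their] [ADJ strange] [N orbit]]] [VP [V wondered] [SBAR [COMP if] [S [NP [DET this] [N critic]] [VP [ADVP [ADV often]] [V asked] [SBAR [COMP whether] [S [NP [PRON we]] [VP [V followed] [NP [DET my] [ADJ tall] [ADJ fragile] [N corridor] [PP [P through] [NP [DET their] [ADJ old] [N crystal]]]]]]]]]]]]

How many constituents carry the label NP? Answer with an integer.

9

Listing each NP by its span: [NP an empty narrow valley without this instrument after our engineer or their strange orbit]; [NP an empty narrow valley without this instrument after our engineer]; [NP this instrument after our engineer]; [NP our engineer]; [NP their strange orbit]; [NP this critic] … — that makes 9.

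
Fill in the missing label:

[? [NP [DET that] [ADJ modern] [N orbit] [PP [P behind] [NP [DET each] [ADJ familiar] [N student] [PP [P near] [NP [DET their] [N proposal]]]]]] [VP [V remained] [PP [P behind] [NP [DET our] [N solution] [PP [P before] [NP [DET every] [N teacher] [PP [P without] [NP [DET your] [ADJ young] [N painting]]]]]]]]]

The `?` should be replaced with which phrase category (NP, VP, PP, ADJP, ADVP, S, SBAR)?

S

Looking at what the `?` directly dominates — NP, VP — this is a clause (S).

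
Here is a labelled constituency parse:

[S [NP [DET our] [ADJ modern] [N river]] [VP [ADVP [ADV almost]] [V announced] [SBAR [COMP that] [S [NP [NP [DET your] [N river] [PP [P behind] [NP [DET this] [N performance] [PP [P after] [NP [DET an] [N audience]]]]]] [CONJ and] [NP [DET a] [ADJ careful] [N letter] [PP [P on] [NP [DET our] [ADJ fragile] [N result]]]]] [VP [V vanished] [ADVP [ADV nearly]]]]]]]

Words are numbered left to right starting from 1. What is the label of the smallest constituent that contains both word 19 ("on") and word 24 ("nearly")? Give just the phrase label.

The smallest bracket enclosing both words is [S your river behind this performance after an audience and a careful letter on our fragile result vanished nearly], so the label is S.

S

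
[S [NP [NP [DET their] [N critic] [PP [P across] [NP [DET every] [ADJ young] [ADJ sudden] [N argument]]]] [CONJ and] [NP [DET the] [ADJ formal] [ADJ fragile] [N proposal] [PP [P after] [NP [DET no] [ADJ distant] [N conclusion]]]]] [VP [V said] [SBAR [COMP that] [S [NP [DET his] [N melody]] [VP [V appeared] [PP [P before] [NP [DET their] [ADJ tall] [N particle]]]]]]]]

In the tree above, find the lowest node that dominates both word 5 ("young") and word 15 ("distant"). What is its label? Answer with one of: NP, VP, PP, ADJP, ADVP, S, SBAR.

The smallest bracket enclosing both words is [NP their critic across every young sudden argument and the formal fragile proposal after no distant conclusion], so the label is NP.

NP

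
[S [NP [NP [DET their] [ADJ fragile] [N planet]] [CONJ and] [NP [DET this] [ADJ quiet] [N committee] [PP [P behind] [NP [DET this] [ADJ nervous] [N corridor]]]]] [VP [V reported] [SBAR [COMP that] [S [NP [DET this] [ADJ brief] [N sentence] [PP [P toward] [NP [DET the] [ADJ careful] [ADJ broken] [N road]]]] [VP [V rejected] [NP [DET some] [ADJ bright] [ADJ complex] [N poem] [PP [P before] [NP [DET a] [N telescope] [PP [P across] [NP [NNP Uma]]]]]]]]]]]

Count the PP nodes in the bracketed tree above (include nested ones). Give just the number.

4

Scanning left to right, an opening `[PP` appears at word positions 8, 17, 27, 30 — 4 in total.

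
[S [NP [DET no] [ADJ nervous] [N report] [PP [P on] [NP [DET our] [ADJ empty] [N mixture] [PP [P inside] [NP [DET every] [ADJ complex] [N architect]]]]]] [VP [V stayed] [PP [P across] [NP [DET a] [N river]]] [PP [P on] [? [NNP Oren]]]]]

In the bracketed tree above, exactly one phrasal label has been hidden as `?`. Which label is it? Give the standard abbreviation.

NP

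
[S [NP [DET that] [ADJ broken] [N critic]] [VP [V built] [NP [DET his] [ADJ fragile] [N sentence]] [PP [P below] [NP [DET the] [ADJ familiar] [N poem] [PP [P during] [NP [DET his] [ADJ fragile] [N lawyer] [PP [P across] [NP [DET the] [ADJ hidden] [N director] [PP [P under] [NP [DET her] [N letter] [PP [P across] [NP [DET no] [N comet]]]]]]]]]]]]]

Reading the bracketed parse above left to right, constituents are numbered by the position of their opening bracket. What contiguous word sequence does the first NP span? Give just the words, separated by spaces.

that broken critic

Opening `[NP` markers occur at word positions 1, 5, 9, 13, 17, 21, 24; the first of these opens the constituent [NP that broken critic].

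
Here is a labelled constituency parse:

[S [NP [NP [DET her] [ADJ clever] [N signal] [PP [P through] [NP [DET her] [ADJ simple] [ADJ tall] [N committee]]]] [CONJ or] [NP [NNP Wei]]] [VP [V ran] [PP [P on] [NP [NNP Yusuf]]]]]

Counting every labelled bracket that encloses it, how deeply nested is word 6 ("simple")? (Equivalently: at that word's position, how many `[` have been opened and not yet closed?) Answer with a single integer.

The word sits inside ADJ, which is inside NP, inside PP, inside NP, inside NP, inside S — 6 brackets in all.

6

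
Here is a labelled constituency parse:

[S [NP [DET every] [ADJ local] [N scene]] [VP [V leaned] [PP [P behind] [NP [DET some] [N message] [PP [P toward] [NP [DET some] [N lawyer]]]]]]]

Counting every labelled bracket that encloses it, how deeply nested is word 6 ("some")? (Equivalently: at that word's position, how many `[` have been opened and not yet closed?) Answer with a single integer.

Counting open brackets not yet closed at "some": [S [VP [PP [NP [DET = 5.

5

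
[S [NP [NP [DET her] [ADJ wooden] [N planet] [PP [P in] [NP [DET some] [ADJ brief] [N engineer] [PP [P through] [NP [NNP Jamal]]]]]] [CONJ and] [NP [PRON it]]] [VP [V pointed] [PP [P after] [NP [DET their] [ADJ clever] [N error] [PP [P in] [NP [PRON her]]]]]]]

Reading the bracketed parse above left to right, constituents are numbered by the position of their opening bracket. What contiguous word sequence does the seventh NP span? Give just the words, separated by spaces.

In left-to-right order the NP constituents are "her wooden planet in some brief engineer through Jamal and it"; "her wooden planet in some brief engineer through Jamal"; "some brief engineer through Jamal"; "Jamal"; "it"; "their clever error in her"; "her". Number 7 is "her".

her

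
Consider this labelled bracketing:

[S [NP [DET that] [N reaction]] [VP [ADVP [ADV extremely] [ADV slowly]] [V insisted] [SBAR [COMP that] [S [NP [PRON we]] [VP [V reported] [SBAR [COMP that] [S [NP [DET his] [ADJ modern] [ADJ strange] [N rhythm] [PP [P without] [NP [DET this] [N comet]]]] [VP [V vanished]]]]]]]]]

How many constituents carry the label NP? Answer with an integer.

4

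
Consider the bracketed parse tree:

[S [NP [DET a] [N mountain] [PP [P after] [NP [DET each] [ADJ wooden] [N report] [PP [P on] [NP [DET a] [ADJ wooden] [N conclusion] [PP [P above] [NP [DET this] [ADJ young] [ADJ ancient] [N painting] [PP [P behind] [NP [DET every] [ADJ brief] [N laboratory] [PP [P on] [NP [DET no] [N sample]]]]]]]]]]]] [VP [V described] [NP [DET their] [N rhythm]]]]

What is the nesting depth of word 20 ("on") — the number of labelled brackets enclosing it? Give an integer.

Counting open brackets not yet closed at "on": [S [NP [PP [NP [PP [NP [PP [NP [PP [NP [PP [P = 12.

12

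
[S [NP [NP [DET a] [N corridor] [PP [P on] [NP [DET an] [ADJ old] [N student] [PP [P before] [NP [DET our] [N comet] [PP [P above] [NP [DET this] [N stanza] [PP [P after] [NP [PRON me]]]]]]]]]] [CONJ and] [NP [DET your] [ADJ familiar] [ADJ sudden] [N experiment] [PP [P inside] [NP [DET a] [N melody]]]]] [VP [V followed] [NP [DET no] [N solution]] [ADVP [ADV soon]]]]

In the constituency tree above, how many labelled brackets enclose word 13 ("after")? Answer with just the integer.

11

The word sits inside P, which is inside PP, inside NP, inside PP, inside NP, inside PP, inside NP, inside PP, inside NP, inside NP, inside S — 11 brackets in all.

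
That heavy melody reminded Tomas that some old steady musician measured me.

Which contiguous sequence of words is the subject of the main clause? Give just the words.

that heavy melody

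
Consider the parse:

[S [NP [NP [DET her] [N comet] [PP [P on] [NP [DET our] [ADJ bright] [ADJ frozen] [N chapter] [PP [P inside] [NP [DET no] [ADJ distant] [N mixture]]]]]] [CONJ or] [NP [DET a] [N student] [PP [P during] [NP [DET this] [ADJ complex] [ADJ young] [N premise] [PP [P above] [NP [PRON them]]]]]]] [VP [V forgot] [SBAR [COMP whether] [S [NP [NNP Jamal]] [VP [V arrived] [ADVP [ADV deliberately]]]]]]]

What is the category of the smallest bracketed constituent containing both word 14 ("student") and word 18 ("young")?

NP

Both words fall inside [NP a student during this complex young premise above them] (words 13–21), and no smaller constituent contains them both. Label: NP.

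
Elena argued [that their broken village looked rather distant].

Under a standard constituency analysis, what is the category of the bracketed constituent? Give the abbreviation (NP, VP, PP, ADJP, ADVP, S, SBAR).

SBAR

The span is built around the complementizer "that" — a subordinate clause (SBAR).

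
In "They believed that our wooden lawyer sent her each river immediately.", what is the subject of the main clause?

The subject of the main clause is the NP immediately before the verb "believed": "they".

they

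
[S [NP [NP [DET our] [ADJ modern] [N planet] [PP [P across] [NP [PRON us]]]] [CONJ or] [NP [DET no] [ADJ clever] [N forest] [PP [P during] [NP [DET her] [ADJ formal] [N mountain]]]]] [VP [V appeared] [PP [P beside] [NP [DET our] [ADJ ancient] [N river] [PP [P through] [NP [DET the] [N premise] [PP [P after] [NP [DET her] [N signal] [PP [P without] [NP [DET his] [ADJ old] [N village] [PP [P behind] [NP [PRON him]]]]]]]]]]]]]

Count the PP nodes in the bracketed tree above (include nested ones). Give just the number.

7

Listing each PP by its span: [PP across us]; [PP during her formal mountain]; [PP beside our ancient river through the premise after her signal without his old village behind him]; [PP through the premise after her signal without his old village behind him]; [PP after her signal without his old village behind him]; [PP without his old village behind him] … — that makes 7.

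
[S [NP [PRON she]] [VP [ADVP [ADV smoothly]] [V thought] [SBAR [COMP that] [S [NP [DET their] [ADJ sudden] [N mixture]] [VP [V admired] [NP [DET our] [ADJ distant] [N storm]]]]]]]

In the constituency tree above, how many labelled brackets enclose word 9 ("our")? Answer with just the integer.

7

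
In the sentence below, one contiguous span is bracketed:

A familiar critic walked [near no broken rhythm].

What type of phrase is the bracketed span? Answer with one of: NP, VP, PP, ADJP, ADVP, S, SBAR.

PP

"near" is the head of the bracketed span, so the span is a prepositional phrase: PP.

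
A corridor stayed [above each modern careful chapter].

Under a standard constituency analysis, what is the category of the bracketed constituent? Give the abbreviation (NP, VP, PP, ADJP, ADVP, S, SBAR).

The span is built around the preposition "above" — a prepositional phrase (PP).

PP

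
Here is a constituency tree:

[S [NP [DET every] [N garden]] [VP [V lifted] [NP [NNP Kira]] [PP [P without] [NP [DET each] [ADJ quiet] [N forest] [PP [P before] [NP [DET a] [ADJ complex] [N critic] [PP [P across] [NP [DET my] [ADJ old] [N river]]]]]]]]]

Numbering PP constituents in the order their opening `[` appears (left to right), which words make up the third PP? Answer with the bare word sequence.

Opening `[PP` markers occur at word positions 5, 9, 13; the third of these opens the constituent [PP across my old river].

across my old river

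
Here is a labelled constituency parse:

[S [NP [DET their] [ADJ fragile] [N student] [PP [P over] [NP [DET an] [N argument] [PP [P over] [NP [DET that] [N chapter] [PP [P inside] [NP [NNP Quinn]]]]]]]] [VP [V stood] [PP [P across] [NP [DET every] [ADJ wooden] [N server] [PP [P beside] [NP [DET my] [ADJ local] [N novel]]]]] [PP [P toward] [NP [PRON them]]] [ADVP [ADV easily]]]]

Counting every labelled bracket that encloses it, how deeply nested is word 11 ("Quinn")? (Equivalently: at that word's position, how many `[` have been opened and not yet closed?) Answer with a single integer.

9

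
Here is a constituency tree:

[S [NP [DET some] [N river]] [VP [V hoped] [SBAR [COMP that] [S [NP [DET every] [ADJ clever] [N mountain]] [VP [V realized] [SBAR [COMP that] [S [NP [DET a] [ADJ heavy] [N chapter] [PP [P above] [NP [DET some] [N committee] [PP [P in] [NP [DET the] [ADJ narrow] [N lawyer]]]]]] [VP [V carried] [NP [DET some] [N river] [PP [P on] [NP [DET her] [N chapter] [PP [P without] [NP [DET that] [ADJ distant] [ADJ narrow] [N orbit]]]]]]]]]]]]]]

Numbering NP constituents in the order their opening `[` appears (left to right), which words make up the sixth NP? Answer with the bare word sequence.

some river on her chapter without that distant narrow orbit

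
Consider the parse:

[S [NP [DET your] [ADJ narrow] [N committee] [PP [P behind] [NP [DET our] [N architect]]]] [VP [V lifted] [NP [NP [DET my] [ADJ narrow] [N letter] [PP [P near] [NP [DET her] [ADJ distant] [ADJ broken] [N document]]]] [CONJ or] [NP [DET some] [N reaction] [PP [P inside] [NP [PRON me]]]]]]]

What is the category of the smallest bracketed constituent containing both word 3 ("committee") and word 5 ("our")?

NP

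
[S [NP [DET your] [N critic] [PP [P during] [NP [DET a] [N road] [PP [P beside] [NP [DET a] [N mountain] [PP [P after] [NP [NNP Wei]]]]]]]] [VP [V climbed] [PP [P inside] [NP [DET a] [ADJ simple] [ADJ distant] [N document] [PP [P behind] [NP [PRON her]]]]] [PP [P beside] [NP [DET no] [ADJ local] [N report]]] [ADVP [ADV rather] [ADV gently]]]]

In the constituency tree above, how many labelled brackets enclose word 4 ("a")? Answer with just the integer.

5

Counting open brackets not yet closed at "a": [S [NP [PP [NP [DET = 5.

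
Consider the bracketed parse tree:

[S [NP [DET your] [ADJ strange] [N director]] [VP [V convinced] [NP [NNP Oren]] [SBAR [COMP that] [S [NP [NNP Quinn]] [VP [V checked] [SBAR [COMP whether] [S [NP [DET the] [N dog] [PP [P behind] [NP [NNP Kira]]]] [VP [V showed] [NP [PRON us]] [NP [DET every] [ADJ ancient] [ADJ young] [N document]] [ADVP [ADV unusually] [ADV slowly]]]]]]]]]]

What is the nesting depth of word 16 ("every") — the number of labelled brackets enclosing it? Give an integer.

10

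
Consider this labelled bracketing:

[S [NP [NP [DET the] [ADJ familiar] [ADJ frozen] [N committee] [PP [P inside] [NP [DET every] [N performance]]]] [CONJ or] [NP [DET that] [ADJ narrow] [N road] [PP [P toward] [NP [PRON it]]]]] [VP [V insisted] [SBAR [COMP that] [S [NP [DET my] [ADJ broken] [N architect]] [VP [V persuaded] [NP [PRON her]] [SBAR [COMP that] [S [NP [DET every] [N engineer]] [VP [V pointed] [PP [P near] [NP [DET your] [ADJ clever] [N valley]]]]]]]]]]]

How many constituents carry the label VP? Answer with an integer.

The VP constituents are: [VP insisted that my broken architect persuaded her that every engineer pointed near your clever valley]; [VP persuaded her that every engineer pointed near your clever valley]; [VP pointed near your clever valley]. Total: 3.

3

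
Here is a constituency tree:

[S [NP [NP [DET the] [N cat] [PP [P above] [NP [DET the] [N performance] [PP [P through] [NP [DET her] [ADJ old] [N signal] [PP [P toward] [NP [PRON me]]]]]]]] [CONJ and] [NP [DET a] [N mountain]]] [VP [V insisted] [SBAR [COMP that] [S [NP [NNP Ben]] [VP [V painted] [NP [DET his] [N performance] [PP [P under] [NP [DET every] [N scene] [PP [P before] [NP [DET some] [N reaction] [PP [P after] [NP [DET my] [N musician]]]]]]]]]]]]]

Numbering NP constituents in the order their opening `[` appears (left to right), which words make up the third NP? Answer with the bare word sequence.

the performance through her old signal toward me

In left-to-right order the NP constituents are "the cat above the performance through her old signal toward me and a mountain"; "the cat above the performance through her old signal toward me"; "the performance through her old signal toward me"; "her old signal toward me"; "me"; "a mountain"; "Ben"; "his performance under every scene before some reaction after my musician"; "every scene before some reaction after my musician"; "some reaction after my musician"; "my musician". Number 3 is "the performance through her old signal toward me".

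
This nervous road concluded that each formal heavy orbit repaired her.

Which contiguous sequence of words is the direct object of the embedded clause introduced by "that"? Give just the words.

her

"repaired" heads the VP of the embedded clause introduced by "that", and "her" is its direct object.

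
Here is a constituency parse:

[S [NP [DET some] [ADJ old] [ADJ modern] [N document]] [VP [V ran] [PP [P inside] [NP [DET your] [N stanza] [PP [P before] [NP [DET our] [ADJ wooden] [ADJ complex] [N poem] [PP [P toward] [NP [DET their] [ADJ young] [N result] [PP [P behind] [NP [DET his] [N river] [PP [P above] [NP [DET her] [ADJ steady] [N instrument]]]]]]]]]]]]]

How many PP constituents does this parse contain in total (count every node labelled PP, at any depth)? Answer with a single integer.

Listing each PP by its span: [PP inside your stanza before our wooden complex poem toward their young result behind his river above her steady instrument]; [PP before our wooden complex poem toward their young result behind his river above her steady instrument]; [PP toward their young result behind his river above her steady instrument]; [PP behind his river above her steady instrument]; [PP above her steady instrument] — that makes 5.

5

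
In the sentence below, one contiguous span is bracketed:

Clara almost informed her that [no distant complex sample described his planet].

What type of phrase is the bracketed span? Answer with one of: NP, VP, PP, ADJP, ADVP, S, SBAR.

S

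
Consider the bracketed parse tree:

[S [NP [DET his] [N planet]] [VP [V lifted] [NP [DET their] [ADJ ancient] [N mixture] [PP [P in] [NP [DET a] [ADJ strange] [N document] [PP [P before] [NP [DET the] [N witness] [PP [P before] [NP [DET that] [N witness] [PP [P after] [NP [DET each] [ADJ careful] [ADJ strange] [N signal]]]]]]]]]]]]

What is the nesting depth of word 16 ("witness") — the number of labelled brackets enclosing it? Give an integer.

10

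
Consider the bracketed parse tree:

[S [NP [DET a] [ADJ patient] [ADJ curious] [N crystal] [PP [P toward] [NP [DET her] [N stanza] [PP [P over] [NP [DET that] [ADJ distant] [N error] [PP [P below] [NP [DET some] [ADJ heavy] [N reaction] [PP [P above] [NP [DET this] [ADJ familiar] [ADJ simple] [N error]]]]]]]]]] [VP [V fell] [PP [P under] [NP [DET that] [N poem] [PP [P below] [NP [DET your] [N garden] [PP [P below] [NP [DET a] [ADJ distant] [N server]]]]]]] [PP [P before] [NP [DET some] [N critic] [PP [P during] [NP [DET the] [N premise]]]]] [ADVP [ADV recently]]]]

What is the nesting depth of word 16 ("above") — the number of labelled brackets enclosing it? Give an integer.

10

The word sits inside P, which is inside PP, inside NP, inside PP, inside NP, inside PP, inside NP, inside PP, inside NP, inside S — 10 brackets in all.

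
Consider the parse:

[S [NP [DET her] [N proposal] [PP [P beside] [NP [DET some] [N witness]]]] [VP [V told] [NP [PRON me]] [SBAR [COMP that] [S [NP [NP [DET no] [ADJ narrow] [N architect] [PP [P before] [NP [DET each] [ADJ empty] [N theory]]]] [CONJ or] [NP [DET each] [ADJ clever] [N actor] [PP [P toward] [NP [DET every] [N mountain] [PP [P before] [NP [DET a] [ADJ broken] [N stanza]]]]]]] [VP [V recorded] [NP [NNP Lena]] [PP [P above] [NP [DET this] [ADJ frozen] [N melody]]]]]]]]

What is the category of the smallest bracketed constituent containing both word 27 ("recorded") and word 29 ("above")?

Both words fall inside [VP recorded Lena above this frozen melody] (words 27–32), and no smaller constituent contains them both. Label: VP.

VP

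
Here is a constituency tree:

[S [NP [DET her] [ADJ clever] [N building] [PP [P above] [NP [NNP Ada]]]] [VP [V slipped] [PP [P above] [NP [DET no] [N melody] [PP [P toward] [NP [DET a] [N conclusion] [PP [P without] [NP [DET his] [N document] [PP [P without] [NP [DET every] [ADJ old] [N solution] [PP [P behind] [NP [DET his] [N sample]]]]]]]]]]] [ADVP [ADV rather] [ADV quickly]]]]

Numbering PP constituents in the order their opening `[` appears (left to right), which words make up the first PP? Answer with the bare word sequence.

above Ada

The PP opening brackets appear, in order, over: "above Ada"; "above no melody toward a conclusion without his document without every old solution behind his sample"; "toward a conclusion without his document without every old solution behind his sample"; "without his document without every old solution behind his sample"; "without every old solution behind his sample"; "behind his sample". The first one spans "above Ada".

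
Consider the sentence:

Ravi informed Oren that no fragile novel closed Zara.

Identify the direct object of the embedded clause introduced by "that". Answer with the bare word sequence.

Zara

"closed" heads the VP of the embedded clause introduced by "that", and "Zara" is its direct object.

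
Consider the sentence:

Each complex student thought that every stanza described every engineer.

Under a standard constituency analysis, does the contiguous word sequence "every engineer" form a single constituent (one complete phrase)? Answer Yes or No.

The sequence corresponds to a single NP node — the noun phrase "every engineer".

Yes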